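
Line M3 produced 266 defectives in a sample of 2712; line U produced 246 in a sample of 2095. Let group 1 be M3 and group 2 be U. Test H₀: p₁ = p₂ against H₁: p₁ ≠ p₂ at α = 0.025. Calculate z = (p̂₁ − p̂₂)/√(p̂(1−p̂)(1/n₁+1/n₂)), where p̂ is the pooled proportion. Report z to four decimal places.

z = -2.1553

p̂₁ = 266/2712 ≈ 0.0980826, p̂₂ = 246/2095 ≈ 0.1174224.
Pooled p̂ = (266+246)/(2712+2095) = 512/4807 = 0.1065113.
SE = √(p̂(1−p̂)(1/n₁+1/n₂)) = √(0.1065113·0.8934887·0.000846059) = √(8.05166e-05) = 0.0089731.
z = (0.0980826 − 0.1174224)/0.0089731 = -0.0193398/0.0089731 = -2.1553.
p-value = 2·P(Z > 2.155) ≈ 0.0311, so at α = 0.025 we fail to reject H₀.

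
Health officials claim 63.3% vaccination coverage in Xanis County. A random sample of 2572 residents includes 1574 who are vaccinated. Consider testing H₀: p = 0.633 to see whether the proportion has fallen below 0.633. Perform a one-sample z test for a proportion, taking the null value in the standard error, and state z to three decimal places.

z = -2.212

p̂ = 1574/2572 = 0.611975.
SE = √(p₀(1−p₀)/n) = √(0.23231/2572) = 0.009504.
z = (0.611975 − 0.633)/0.009504 = -0.021025/0.009504 = -2.212.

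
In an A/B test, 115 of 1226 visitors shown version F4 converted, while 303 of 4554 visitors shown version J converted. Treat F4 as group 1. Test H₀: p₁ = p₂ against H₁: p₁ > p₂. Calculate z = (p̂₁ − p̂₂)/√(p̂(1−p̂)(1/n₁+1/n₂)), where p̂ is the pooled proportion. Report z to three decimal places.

z = 3.272

p̂₁ = 115/1226 = 0.093801, p̂₂ = 303/4554 = 0.066535.
Pooled p̂ = (115+303)/(1226+4554) = 418/5780 = 0.072318.
SE = √(p̂(1−p̂)(1/n₁+1/n₂)) = √(0.072318·0.927682·0.00103525) = √(6.94531e-05) = 0.008334.
z = (0.093801 − 0.066535)/0.008334 = 0.027266/0.008334 = 3.272.
p-value = P(Z > 3.272) ≈ 0.0005.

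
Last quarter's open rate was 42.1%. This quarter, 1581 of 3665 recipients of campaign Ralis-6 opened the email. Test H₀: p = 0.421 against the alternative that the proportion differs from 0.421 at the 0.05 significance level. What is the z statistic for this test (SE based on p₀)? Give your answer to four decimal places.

z = 1.2725

p̂ = 1581/3665 = 0.4313779.
Standard error under H₀: √(0.421×0.579/3665) = 0.0081554.
z = (0.4313779 − 0.421)/0.0081554 = 0.0103779/0.0081554 = 1.2725.
p-value = 2·P(Z > 1.273) ≈ 0.2032, so at α = 0.05 we fail to reject H₀.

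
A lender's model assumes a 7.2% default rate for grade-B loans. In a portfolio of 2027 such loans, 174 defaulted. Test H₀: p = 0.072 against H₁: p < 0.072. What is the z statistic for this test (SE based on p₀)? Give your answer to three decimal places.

p̂ = 174/2027 = 0.08584.
Under H₀, SE = √(0.072·0.928/2027) = √(3.2963e-05) = 0.00574.
z = (0.08584 − 0.072)/0.00574 = 0.01384/0.00574 = 2.411.
p-value = P(Z < 2.411) ≈ 0.9920.

z = 2.411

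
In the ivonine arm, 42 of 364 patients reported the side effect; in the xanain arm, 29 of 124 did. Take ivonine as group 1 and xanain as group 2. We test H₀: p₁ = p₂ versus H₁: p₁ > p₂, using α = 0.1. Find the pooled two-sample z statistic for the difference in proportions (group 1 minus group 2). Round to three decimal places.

p̂₁ = 42/364 = 0.11538, p̂₂ = 29/124 = 0.23387.
Pooled p̂ = (42+29)/(364+124) = 71/488 = 0.14549.
SE = √(p̂(1−p̂)(1/n₁+1/n₂)) = √(0.14549·0.85451·0.0108118) = √(0.00134416) = 0.03666.
z = (0.11538 − 0.23387)/0.03666 = -0.11849/0.03666 = -3.232.
p-value = P(Z > -3.232) ≈ 0.9994. With α = 0.1, fail to reject H₀.

z = -3.232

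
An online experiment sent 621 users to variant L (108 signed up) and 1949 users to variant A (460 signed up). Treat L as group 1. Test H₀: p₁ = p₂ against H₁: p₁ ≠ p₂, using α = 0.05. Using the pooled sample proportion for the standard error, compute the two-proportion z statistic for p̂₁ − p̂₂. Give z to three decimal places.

p̂₁ = 108/621 ≈ 0.17391, p̂₂ = 460/1949 ≈ 0.23602.
Pooled p̂ = (108+460)/(621+1949) = 568/2570 = 0.22101.
SE = √(0.172166 × 0.00212339) = 0.01912.
z = (0.17391 − 0.23602)/0.01912 = -0.06211/0.01912 = -3.248.
p-value = 2·P(Z > 3.248) ≈ 0.0012; since p < α = 0.05, reject H₀.

z = -3.248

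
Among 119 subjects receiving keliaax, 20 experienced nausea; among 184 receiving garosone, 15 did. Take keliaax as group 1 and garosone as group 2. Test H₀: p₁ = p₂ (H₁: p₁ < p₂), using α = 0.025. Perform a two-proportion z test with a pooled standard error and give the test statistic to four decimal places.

z = 2.3017

p̂₁ = 20/119 = 0.168067, p̂₂ = 15/184 = 0.081522.
Pooled p̂ = (20+15)/(119+184) = 35/303 = 0.115512.
SE = √(0.102169 × 0.0138381) = 0.037601.
z = (0.168067 − 0.081522)/0.037601 = 0.086545/0.037601 = 2.3017.
p-value = P(Z < 2.302) ≈ 0.9893. With α = 0.025, fail to reject H₀.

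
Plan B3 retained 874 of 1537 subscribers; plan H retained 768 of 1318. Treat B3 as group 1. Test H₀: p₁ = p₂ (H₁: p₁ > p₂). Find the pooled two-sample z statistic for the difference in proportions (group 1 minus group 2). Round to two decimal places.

p̂₁ = 874/1537 ≈ 0.5686, p̂₂ = 768/1318 ≈ 0.5827.
Pooled p̂ = (874+768)/(1537+1318) = 1642/2855 = 0.5751.
SE = √(0.244355 × 0.00140934) = 0.0186.
z = (0.5686 − 0.5827)/0.0186 = -0.0141/0.0186 = -0.76.

z = -0.76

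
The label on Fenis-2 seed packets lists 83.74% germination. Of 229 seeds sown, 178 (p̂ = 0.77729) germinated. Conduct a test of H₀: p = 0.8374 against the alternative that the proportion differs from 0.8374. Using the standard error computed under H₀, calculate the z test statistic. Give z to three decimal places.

z = -2.465

p̂ = 178/229 = 0.777293.
SE = √(p₀(1−p₀)/n) = √(0.13616/229) = 0.024384.
z = (0.777293 − 0.8374)/0.024384 = -0.060107/0.024384 = -2.465.
Two-sided p-value ≈ 2·Φ(−2.465) = 0.0137.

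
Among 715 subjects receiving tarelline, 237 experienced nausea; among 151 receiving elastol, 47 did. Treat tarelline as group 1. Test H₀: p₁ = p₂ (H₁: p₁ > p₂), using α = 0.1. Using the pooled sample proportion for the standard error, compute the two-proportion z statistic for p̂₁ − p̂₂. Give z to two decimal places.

p̂₁ = 237/715 ≈ 0.3315, p̂₂ = 47/151 ≈ 0.3113.
Pooled p̂ = (237+47)/(715+151) = 284/866 = 0.3279.
SE = √(0.220397 × 0.00802112) = 0.0420.
z = (0.3315 − 0.3113)/0.0420 = 0.0202/0.0420 = 0.48.
p-value = P(Z > 0.481) ≈ 0.3154; since p > α = 0.1, fail to reject H₀.

z = 0.48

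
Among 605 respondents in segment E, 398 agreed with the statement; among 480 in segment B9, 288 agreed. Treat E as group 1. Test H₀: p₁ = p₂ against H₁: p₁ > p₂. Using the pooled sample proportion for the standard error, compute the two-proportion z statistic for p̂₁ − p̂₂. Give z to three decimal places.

p̂₁ = 398/605 = 0.65785, p̂₂ = 288/480 = 0.60000.
Pooled p̂ = (398+288)/(605+480) = 686/1085 = 0.63226.
SE = √(0.232508 × 0.00373623) = 0.02947.
z = (0.65785 − 0.60000)/0.02947 = 0.05785/0.02947 = 1.963.

z = 1.963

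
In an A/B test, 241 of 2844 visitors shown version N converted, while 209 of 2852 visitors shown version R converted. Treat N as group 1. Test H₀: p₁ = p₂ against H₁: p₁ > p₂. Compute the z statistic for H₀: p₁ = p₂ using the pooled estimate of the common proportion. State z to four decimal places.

p̂₁ = 241/2844 = 0.0847398, p̂₂ = 209/2852 = 0.0732819.
Pooled p̂ = (241+209)/(2844+2852) = 450/5696 = 0.0790028.
SE = √(p̂(1−p̂)(1/n₁+1/n₂)) = √(0.0790028·0.9209972·0.000702249) = √(5.10966e-05) = 0.0071482.
z = (0.0847398 − 0.0732819)/0.0071482 = 0.0114579/0.0071482 = 1.6029.

z = 1.6029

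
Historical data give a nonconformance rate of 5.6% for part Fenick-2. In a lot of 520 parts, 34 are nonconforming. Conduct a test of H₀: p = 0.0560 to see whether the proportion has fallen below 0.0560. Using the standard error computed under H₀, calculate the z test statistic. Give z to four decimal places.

p̂ = 34/520 = 0.065385.
Standard error under H₀: √(0.056×0.944/520) = 0.010083.
z = (0.065385 − 0.056)/0.010083 = 0.009385/0.010083 = 0.9308.
p-value = P(Z < 0.931) ≈ 0.8240.

z = 0.9308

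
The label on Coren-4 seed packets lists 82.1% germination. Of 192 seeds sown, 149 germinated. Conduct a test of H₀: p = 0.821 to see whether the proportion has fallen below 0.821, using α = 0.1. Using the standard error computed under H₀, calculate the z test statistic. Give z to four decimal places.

p̂ = 149/192 = 0.776042.
Under H₀, SE = √(0.821·0.179/192) = √(0.000765411) = 0.027666.
z = (0.776042 − 0.821)/0.027666 = -0.044958/0.027666 = -1.6250.
p-value = P(Z < -1.625) ≈ 0.0521, so at α = 0.1 we reject H₀.

z = -1.6250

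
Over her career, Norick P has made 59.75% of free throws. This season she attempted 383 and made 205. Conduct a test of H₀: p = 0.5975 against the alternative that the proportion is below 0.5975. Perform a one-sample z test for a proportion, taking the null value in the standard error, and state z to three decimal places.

p̂ = 205/383 ≈ 0.53525.
Standard error under H₀: √(0.5975×0.4025/383) = 0.02506.
z = (0.53525 − 0.5975)/0.02506 = -0.06225/0.02506 = -2.484.

z = -2.484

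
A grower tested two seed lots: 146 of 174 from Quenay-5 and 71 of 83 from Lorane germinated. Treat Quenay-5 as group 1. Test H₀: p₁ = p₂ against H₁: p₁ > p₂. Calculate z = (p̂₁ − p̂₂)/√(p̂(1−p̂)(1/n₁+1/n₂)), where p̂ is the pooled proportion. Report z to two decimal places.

z = -0.34

p̂₁ = 146/174 ≈ 0.8391, p̂₂ = 71/83 ≈ 0.8554.
Pooled p̂ = (146+71)/(174+83) = 217/257 = 0.8444.
SE = √(p̂(1−p̂)(1/n₁+1/n₂)) = √(0.8444·0.1556·0.0177953) = √(0.00233862) = 0.0484.
z = (0.8391 − 0.8554)/0.0484 = -0.0163/0.0484 = -0.34.
p-value = P(Z > -0.338) ≈ 0.6323.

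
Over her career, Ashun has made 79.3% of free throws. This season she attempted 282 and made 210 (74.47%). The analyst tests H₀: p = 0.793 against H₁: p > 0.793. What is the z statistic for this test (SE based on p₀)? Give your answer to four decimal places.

z = -2.0027

p̂ = 210/282 ≈ 0.744681.
Under H₀, SE = √(0.793·0.207/282) = √(0.000582096) = 0.024127.
z = (0.744681 − 0.793)/0.024127 = -0.048319/0.024127 = -2.0027.
p-value = P(Z > -2.003) ≈ 0.9774.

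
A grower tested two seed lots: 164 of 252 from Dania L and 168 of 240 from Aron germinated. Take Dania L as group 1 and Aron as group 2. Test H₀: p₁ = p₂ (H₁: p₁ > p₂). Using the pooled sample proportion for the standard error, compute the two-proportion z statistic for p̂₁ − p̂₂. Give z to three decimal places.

p̂₁ = 164/252 = 0.65079, p̂₂ = 168/240 = 0.70000.
Pooled p̂ = (164+168)/(252+240) = 332/492 = 0.67480.
SE = √(0.219446 × 0.00813492) = 0.04225.
z = (0.65079 − 0.70000)/0.04225 = -0.04921/0.04225 = -1.165.
p-value = P(Z > -1.165) ≈ 0.8779.

z = -1.165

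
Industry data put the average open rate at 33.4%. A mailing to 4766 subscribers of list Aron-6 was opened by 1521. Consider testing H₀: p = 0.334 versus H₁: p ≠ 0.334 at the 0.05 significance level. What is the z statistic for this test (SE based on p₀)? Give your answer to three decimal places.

z = -2.176

p̂ = 1521/4766 ≈ 0.31914.
Standard error under H₀: √(0.334×0.666/4766) = 0.00683.
z = (0.31914 − 0.334)/0.00683 = -0.01486/0.00683 = -2.176.
p-value = 2·P(Z > 2.176) ≈ 0.0296; since p < α = 0.05, reject H₀.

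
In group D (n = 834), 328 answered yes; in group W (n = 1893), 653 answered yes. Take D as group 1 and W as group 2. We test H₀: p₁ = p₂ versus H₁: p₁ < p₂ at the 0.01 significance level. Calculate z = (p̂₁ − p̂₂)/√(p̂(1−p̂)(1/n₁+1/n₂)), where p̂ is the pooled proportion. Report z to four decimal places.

z = 2.4231

p̂₁ = 328/834 = 0.3932854, p̂₂ = 653/1893 = 0.3449551.
Pooled p̂ = (328+653)/(834+1893) = 981/2727 = 0.3597360.
SE = √(0.230326 × 0.0017273) = 0.0199460.
z = (0.3932854 − 0.3449551)/0.0199460 = 0.0483303/0.0199460 = 2.4231.
p-value = P(Z < 2.423) ≈ 0.9923, so at α = 0.01 we fail to reject H₀.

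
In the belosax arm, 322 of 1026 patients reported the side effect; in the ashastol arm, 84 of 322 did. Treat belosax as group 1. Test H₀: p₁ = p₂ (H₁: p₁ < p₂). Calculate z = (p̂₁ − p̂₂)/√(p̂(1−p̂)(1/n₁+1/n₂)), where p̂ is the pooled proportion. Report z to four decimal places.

p̂₁ = 322/1026 = 0.3138402, p̂₂ = 84/322 = 0.2608696.
Pooled p̂ = (322+84)/(1026+322) = 406/1348 = 0.3011869.
SE = √(p̂(1−p̂)(1/n₁+1/n₂)) = √(0.3011869·0.6988131·0.00408025) = √(0.000858784) = 0.0293050.
z = (0.3138402 − 0.2608696)/0.0293050 = 0.0529706/0.0293050 = 1.8076.
p-value = P(Z < 1.808) ≈ 0.9647.

z = 1.8076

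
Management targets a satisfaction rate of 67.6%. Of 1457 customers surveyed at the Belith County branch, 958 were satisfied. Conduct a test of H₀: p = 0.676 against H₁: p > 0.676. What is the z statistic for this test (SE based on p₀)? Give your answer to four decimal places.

p̂ = 958/1457 ≈ 0.657515.
Standard error under H₀: √(0.676×0.324/1457) = 0.012261.
z = (0.657515 − 0.676)/0.012261 = -0.018485/0.012261 = -1.5076.
p-value = P(Z > -1.508) ≈ 0.9342.

z = -1.5076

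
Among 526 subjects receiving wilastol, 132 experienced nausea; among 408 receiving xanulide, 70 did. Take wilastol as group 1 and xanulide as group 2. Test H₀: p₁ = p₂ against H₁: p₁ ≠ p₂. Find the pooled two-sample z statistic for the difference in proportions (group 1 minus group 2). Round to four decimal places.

p̂₁ = 132/526 ≈ 0.2509506, p̂₂ = 70/408 ≈ 0.1715686.
Pooled p̂ = (132+70)/(526+408) = 202/934 = 0.2162741.
SE = √(0.1695 × 0.00435212) = 0.0271603.
z = (0.2509506 − 0.1715686)/0.0271603 = 0.0793820/0.0271603 = 2.9227.
p-value = 2·P(Z > 2.923) ≈ 0.0035.

z = 2.9227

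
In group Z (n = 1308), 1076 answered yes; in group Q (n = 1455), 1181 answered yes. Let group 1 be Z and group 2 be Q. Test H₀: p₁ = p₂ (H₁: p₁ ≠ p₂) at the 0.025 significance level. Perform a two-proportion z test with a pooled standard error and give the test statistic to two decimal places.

z = 0.74

p̂₁ = 1076/1308 ≈ 0.8226, p̂₂ = 1181/1455 ≈ 0.8117.
Pooled p̂ = (1076+1181)/(1308+1455) = 2257/2763 = 0.8169.
SE = √(0.149596 × 0.00145181) = 0.0147.
z = (0.8226 − 0.8117)/0.0147 = 0.0109/0.0147 = 0.74.
Two-sided p-value ≈ 2·Φ(−0.743) = 0.4576, so at α = 0.025 we fail to reject H₀.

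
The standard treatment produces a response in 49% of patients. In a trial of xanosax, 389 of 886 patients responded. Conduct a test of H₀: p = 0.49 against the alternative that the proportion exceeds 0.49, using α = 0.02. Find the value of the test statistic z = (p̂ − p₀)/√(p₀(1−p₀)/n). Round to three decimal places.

p̂ = 389/886 ≈ 0.439052.
Standard error under H₀: √(0.49×0.51/886) = 0.016794.
z = (0.439052 − 0.49)/0.016794 = -0.050948/0.016794 = -3.034.
p-value = P(Z > -3.034) ≈ 0.9988, so at α = 0.02 we fail to reject H₀.

z = -3.034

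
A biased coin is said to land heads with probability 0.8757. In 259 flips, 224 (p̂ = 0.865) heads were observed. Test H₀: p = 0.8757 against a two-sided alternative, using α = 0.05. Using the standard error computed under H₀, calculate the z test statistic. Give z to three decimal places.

z = -0.529

p̂ = 224/259 ≈ 0.86486.
Under H₀, SE = √(0.8757·0.1243/259) = √(0.000420268) = 0.02050.
z = (0.86486 − 0.8757)/0.02050 = -0.01084/0.02050 = -0.529.
p-value = 2·P(Z > 0.529) ≈ 0.5971; since p > α = 0.05, fail to reject H₀.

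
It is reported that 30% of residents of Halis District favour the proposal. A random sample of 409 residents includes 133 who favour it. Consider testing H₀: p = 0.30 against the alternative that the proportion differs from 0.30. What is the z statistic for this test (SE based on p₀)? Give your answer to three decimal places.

z = 1.111

p̂ = 133/409 = 0.32518.
SE = √(p₀(1−p₀)/n) = √(0.21/409) = 0.02266.
z = (0.32518 − 0.3)/0.02266 = 0.02518/0.02266 = 1.111.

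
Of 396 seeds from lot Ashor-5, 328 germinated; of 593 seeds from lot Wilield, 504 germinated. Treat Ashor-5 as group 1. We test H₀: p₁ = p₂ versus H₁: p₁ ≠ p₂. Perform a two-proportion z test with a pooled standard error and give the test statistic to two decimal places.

p̂₁ = 328/396 = 0.8283, p̂₂ = 504/593 = 0.8499.
Pooled p̂ = (328+504)/(396+593) = 832/989 = 0.8413.
SE = √(p̂(1−p̂)(1/n₁+1/n₂)) = √(0.8413·0.1587·0.00421159) = √(0.000562441) = 0.0237.
z = (0.8283 − 0.8499)/0.0237 = -0.0216/0.0237 = -0.91.
Two-sided p-value ≈ 2·Φ(−0.912) = 0.3617.

z = -0.91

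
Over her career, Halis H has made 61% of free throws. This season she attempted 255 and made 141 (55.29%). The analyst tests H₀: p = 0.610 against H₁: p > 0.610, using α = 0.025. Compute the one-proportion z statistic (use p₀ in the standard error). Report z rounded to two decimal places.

p̂ = 141/255 = 0.5529.
SE = √(p₀(1−p₀)/n) = √(0.2379/255) = 0.0305.
z = (0.5529 − 0.61)/0.0305 = -0.0571/0.0305 = -1.87.
p-value = P(Z > -1.868) ≈ 0.9691. With α = 0.025, fail to reject H₀.

z = -1.87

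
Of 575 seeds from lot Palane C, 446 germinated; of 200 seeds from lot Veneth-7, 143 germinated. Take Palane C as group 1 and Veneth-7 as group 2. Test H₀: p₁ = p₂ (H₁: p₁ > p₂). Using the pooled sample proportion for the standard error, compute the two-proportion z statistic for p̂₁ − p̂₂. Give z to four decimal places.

p̂₁ = 446/575 = 0.775652, p̂₂ = 143/200 = 0.715000.
Pooled p̂ = (446+143)/(575+200) = 589/775 = 0.760000.
SE = √(0.1824 × 0.00673913) = 0.035060.
z = (0.775652 − 0.715000)/0.035060 = 0.060652/0.035060 = 1.7299.
p-value = P(Z > 1.730) ≈ 0.0418.

z = 1.7299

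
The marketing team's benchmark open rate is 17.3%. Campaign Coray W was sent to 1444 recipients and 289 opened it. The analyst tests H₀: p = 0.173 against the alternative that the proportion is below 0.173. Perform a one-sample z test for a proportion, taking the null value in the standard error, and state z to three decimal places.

z = 2.726

p̂ = 289/1444 = 0.200139.
Standard error under H₀: √(0.173×0.827/1444) = 0.009954.
z = (0.200139 − 0.173)/0.009954 = 0.027139/0.009954 = 2.726.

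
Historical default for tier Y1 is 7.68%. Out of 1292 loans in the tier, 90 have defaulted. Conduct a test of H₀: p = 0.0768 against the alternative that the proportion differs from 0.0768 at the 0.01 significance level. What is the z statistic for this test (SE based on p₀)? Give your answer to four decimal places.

z = -0.9639

p̂ = 90/1292 = 0.0696594.
Under H₀, SE = √(0.0768·0.9232/1292) = √(5.48775e-05) = 0.0074079.
z = (0.0696594 − 0.0768)/0.0074079 = -0.0071406/0.0074079 = -0.9639.
Two-sided p-value ≈ 2·Φ(−0.964) = 0.3351, so at α = 0.01 we fail to reject H₀.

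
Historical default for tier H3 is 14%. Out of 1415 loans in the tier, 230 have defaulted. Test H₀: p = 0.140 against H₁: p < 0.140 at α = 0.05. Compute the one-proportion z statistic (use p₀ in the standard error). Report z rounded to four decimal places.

z = 2.4440

p̂ = 230/1415 = 0.1625442.
SE = √(p₀(1−p₀)/n) = √(0.1204/1415) = 0.0092243.
z = (0.1625442 − 0.14)/0.0092243 = 0.0225442/0.0092243 = 2.4440.
p-value = P(Z < 2.444) ≈ 0.9927, so at α = 0.05 we fail to reject H₀.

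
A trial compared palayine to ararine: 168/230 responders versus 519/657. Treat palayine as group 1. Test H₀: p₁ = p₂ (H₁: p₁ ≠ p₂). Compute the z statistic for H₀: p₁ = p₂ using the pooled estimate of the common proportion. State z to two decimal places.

p̂₁ = 168/230 ≈ 0.7304, p̂₂ = 519/657 ≈ 0.7900.
Pooled p̂ = (168+519)/(230+657) = 687/887 = 0.7745.
SE = √(p̂(1−p̂)(1/n₁+1/n₂)) = √(0.7745·0.2255·0.0058699) = √(0.00102511) = 0.0320.
z = (0.7304 − 0.7900)/0.0320 = -0.0596/0.0320 = -1.86.
p-value = 2·P(Z > 1.859) ≈ 0.0630.

z = -1.86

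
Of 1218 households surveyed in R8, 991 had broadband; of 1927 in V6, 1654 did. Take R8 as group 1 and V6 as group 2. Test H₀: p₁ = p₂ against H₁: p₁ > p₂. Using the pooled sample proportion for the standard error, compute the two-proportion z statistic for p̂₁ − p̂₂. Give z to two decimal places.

z = -3.34

p̂₁ = 991/1218 ≈ 0.8136, p̂₂ = 1654/1927 ≈ 0.8583.
Pooled p̂ = (991+1654)/(1218+1927) = 2645/3145 = 0.8410.
SE = √(0.133707 × 0.00133996) = 0.0134.
z = (0.8136 − 0.8583)/0.0134 = -0.0447/0.0134 = -3.34.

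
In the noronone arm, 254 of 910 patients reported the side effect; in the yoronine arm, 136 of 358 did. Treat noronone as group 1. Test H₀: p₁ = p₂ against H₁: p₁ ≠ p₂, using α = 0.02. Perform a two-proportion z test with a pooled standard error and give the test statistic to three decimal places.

p̂₁ = 254/910 ≈ 0.27912, p̂₂ = 136/358 ≈ 0.37989.
Pooled p̂ = (254+136)/(910+358) = 390/1268 = 0.30757.
SE = √(0.212971 × 0.0038922) = 0.02879.
z = (0.27912 − 0.37989)/0.02879 = -0.10077/0.02879 = -3.500.
p-value = 2·P(Z > 3.500) ≈ 0.0005, so at α = 0.02 we reject H₀.

z = -3.500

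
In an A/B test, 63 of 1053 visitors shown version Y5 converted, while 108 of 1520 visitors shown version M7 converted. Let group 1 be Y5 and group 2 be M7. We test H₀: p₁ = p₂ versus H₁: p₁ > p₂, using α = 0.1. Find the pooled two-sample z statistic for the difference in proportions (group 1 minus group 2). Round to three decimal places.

z = -1.124

p̂₁ = 63/1053 ≈ 0.059829, p̂₂ = 108/1520 ≈ 0.071053.
Pooled p̂ = (63+108)/(1053+1520) = 171/2573 = 0.066459.
SE = √(p̂(1−p̂)(1/n₁+1/n₂)) = √(0.066459·0.933541·0.00160756) = √(9.97372e-05) = 0.009987.
z = (0.059829 − 0.071053)/0.009987 = -0.011224/0.009987 = -1.124.
p-value = P(Z > -1.124) ≈ 0.8695. With α = 0.1, fail to reject H₀.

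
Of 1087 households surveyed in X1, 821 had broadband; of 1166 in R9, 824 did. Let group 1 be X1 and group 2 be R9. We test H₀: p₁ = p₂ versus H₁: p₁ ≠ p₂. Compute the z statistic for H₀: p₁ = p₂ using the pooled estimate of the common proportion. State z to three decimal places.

z = 2.597

p̂₁ = 821/1087 ≈ 0.755290, p̂₂ = 824/1166 ≈ 0.706690.
Pooled p̂ = (821+824)/(1087+1166) = 1645/2253 = 0.730138.
SE = √(0.197037 × 0.0017776) = 0.018715.
z = (0.755290 − 0.706690)/0.018715 = 0.048600/0.018715 = 2.597.
Two-sided p-value ≈ 2·Φ(−2.597) = 0.0094.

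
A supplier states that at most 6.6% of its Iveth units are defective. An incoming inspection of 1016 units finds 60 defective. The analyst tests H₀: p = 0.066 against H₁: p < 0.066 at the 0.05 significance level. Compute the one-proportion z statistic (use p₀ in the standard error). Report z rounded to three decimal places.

p̂ = 60/1016 = 0.059055.
Standard error under H₀: √(0.066×0.934/1016) = 0.007789.
z = (0.059055 − 0.066)/0.007789 = -0.006945/0.007789 = -0.892.
p-value = P(Z < -0.892) ≈ 0.1863; since p > α = 0.05, fail to reject H₀.

z = -0.892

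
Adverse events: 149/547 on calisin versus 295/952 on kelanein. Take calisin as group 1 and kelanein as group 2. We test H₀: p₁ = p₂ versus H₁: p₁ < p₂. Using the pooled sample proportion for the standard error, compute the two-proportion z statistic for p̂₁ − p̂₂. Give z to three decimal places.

p̂₁ = 149/547 = 0.27239, p̂₂ = 295/952 = 0.30987.
Pooled p̂ = (149+295)/(547+952) = 444/1499 = 0.29620.
SE = √(0.208465 × 0.00287857) = 0.02450.
z = (0.27239 − 0.30987)/0.02450 = -0.03748/0.02450 = -1.530.

z = -1.530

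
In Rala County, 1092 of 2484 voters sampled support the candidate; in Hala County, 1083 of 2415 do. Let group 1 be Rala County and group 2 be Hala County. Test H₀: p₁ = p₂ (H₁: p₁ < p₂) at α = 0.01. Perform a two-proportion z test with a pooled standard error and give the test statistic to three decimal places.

p̂₁ = 1092/2484 ≈ 0.439614, p̂₂ = 1083/2415 ≈ 0.448447.
Pooled p̂ = (1092+1083)/(2484+2415) = 2175/4899 = 0.443968.
SE = √(p̂(1−p̂)(1/n₁+1/n₂)) = √(0.443968·0.556032·0.000816655) = √(0.0002016) = 0.014199.
z = (0.439614 − 0.448447)/0.014199 = -0.008833/0.014199 = -0.622.
p-value = P(Z < -0.622) ≈ 0.2669; since p > α = 0.01, fail to reject H₀.

z = -0.622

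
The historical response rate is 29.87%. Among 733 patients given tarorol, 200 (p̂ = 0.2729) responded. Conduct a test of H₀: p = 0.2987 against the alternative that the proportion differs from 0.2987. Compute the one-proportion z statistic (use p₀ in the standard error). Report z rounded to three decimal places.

z = -1.529

p̂ = 200/733 = 0.27285.
SE = √(p₀(1−p₀)/n) = √(0.20948/733) = 0.01691.
z = (0.27285 − 0.2987)/0.01691 = -0.02585/0.01691 = -1.529.
Two-sided p-value ≈ 2·Φ(−1.529) = 0.1263.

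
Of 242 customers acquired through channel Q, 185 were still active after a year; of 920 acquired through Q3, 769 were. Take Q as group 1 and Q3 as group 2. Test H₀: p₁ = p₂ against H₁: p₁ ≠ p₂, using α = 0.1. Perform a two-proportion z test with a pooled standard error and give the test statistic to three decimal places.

z = -2.578

p̂₁ = 185/242 ≈ 0.764463, p̂₂ = 769/920 ≈ 0.835870.
Pooled p̂ = (185+769)/(242+920) = 954/1162 = 0.820998.
SE = √(p̂(1−p̂)(1/n₁+1/n₂)) = √(0.820998·0.179002·0.00521919) = √(0.000767012) = 0.027695.
z = (0.764463 − 0.835870)/0.027695 = -0.071407/0.027695 = -2.578.
Two-sided p-value ≈ 2·Φ(−2.578) = 0.0099; since p < α = 0.1, reject H₀.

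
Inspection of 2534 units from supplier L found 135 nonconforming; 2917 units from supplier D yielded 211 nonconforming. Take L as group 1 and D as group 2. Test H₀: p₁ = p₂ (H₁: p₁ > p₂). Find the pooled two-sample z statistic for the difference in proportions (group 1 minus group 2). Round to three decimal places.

p̂₁ = 135/2534 = 0.053275, p̂₂ = 211/2917 = 0.072335.
Pooled p̂ = (135+211)/(2534+2917) = 346/5451 = 0.063475.
SE = √(p̂(1−p̂)(1/n₁+1/n₂)) = √(0.063475·0.936525·0.000737451) = √(4.38382e-05) = 0.006621.
z = (0.053275 − 0.072335)/0.006621 = -0.019060/0.006621 = -2.879.
p-value = P(Z > -2.879) ≈ 0.9980.

z = -2.879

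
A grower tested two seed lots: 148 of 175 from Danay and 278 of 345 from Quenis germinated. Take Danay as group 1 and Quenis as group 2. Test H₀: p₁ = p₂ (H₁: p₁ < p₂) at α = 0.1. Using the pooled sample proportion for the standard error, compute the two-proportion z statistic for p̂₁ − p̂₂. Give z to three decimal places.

p̂₁ = 148/175 ≈ 0.84571, p̂₂ = 278/345 ≈ 0.80580.
Pooled p̂ = (148+278)/(175+345) = 426/520 = 0.81923.
SE = √(0.148092 × 0.00861284) = 0.03571.
z = (0.84571 − 0.80580)/0.03571 = 0.03991/0.03571 = 1.118.
p-value = P(Z < 1.118) ≈ 0.8682; since p > α = 0.1, fail to reject H₀.

z = 1.118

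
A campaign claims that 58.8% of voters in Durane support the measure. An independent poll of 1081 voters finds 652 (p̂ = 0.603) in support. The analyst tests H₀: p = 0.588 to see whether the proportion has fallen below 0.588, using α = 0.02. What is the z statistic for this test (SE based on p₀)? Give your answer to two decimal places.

z = 1.01

p̂ = 652/1081 ≈ 0.6031.
Standard error under H₀: √(0.588×0.412/1081) = 0.0150.
z = (0.6031 − 0.588)/0.0150 = 0.0151/0.0150 = 1.01.
p-value = P(Z < 1.012) ≈ 0.8442, so at α = 0.02 we fail to reject H₀.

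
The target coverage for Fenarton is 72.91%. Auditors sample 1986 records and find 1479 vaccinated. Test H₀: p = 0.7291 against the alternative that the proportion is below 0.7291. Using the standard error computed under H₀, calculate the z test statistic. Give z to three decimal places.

z = 1.566

p̂ = 1479/1986 ≈ 0.74471.
Under H₀, SE = √(0.7291·0.2709/1986) = √(9.94528e-05) = 0.00997.
z = (0.74471 − 0.7291)/0.00997 = 0.01561/0.00997 = 1.566.
p-value = P(Z < 1.566) ≈ 0.9413.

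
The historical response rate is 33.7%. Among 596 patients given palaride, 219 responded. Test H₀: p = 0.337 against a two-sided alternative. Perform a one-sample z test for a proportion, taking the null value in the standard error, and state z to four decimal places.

z = 1.5727

p̂ = 219/596 = 0.367450.
SE = √(p₀(1−p₀)/n) = √(0.22343/596) = 0.019362.
z = (0.367450 − 0.337)/0.019362 = 0.030450/0.019362 = 1.5727.
p-value = 2·P(Z > 1.573) ≈ 0.1158.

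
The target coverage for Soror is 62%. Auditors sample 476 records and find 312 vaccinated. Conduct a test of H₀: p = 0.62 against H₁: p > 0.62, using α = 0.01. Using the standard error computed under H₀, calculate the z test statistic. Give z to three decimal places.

p̂ = 312/476 ≈ 0.65546.
SE = √(p₀(1−p₀)/n) = √(0.2356/476) = 0.02225.
z = (0.65546 − 0.62)/0.02225 = 0.03546/0.02225 = 1.594.
p-value = P(Z > 1.594) ≈ 0.0555. With α = 0.01, fail to reject H₀.

z = 1.594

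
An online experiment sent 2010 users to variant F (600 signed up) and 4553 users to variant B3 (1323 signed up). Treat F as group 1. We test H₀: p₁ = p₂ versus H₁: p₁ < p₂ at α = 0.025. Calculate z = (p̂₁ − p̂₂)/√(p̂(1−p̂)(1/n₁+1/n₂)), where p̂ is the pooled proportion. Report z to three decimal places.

p̂₁ = 600/2010 = 0.29851, p̂₂ = 1323/4553 = 0.29058.
Pooled p̂ = (600+1323)/(2010+4553) = 1923/6563 = 0.29301.
SE = √(p̂(1−p̂)(1/n₁+1/n₂)) = √(0.29301·0.70699·0.000717148) = √(0.00014856) = 0.01219.
z = (0.29851 − 0.29058)/0.01219 = 0.00793/0.01219 = 0.651.
p-value = P(Z < 0.651) ≈ 0.7423. With α = 0.025, fail to reject H₀.

z = 0.651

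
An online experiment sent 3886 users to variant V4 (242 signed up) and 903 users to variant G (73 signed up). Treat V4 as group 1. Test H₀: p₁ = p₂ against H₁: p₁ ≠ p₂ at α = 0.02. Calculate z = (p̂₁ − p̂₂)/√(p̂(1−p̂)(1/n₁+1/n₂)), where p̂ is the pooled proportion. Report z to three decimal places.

p̂₁ = 242/3886 = 0.06227, p̂₂ = 73/903 = 0.08084.
Pooled p̂ = (242+73)/(3886+903) = 315/4789 = 0.06578.
SE = √(p̂(1−p̂)(1/n₁+1/n₂)) = √(0.06578·0.93422·0.00136475) = √(8.38631e-05) = 0.00916.
z = (0.06227 − 0.08084)/0.00916 = -0.01857/0.00916 = -2.027.
p-value = 2·P(Z > 2.027) ≈ 0.0426, so at α = 0.02 we fail to reject H₀.

z = -2.027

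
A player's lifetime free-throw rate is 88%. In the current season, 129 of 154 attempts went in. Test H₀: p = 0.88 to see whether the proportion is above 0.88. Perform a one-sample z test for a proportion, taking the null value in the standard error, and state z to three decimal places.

z = -1.617

p̂ = 129/154 ≈ 0.83766.
Under H₀, SE = √(0.88·0.12/154) = √(0.000685714) = 0.02619.
z = (0.83766 − 0.88)/0.02619 = -0.04234/0.02619 = -1.617.
p-value = P(Z > -1.617) ≈ 0.9470.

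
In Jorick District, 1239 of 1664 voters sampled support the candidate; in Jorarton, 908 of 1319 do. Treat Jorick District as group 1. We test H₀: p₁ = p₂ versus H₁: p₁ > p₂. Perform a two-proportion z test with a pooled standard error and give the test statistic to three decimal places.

p̂₁ = 1239/1664 = 0.744591, p̂₂ = 908/1319 = 0.688400.
Pooled p̂ = (1239+908)/(1664+1319) = 2147/2983 = 0.719745.
SE = √(0.201712 × 0.00135911) = 0.016557.
z = (0.744591 − 0.688400)/0.016557 = 0.056191/0.016557 = 3.394.

z = 3.394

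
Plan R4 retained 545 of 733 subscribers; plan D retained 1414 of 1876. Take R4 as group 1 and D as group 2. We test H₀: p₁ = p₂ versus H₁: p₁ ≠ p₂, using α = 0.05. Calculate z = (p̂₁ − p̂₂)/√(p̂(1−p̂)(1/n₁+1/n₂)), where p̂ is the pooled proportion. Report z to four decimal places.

z = -0.5420

p̂₁ = 545/733 ≈ 0.743520, p̂₂ = 1414/1876 ≈ 0.753731.
Pooled p̂ = (545+1414)/(733+1876) = 1959/2609 = 0.750862.
SE = √(0.187068 × 0.00189731) = 0.018839.
z = (0.743520 − 0.753731)/0.018839 = -0.010211/0.018839 = -0.5420.
p-value = 2·P(Z > 0.542) ≈ 0.5878. With α = 0.05, fail to reject H₀.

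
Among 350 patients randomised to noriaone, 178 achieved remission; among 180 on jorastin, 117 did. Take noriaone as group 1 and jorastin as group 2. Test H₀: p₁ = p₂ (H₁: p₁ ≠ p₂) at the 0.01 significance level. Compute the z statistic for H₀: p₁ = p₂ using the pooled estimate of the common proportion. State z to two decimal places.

p̂₁ = 178/350 = 0.5086, p̂₂ = 117/180 = 0.6500.
Pooled p̂ = (178+117)/(350+180) = 295/530 = 0.5566.
SE = √(p̂(1−p̂)(1/n₁+1/n₂)) = √(0.5566·0.4434·0.0084127) = √(0.00207622) = 0.0456.
z = (0.5086 − 0.6500)/0.0456 = -0.1414/0.0456 = -3.10.
p-value = 2·P(Z > 3.104) ≈ 0.0019; since p < α = 0.01, reject H₀.

z = -3.10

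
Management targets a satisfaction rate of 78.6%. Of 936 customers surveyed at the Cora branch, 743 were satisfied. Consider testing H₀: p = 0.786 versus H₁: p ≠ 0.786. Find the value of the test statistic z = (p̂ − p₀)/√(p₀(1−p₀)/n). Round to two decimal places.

p̂ = 743/936 ≈ 0.7938.
Under H₀, SE = √(0.786·0.214/936) = √(0.000179705) = 0.0134.
z = (0.7938 − 0.786)/0.0134 = 0.0078/0.0134 = 0.58.
p-value = 2·P(Z > 0.582) ≈ 0.5605.

z = 0.58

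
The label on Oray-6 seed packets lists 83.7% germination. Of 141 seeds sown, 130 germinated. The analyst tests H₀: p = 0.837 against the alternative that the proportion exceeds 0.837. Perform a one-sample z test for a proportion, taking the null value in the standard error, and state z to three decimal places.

p̂ = 130/141 = 0.92199.
Under H₀, SE = √(0.837·0.163/141) = √(0.000967596) = 0.03111.
z = (0.92199 − 0.837)/0.03111 = 0.08499/0.03111 = 2.732.
p-value = P(Z > 2.732) ≈ 0.0031.

z = 2.732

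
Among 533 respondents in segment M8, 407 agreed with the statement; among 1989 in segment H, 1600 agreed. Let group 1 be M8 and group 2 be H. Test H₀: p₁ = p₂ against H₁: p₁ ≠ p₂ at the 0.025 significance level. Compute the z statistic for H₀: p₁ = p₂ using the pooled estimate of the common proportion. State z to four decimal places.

z = -2.0762

p̂₁ = 407/533 ≈ 0.763602, p̂₂ = 1600/1989 ≈ 0.804424.
Pooled p̂ = (407+1600)/(533+1989) = 2007/2522 = 0.795797.
SE = √(p̂(1−p̂)(1/n₁+1/n₂)) = √(0.795797·0.204203·0.00237894) = √(0.000386587) = 0.019662.
z = (0.763602 − 0.804424)/0.019662 = -0.040822/0.019662 = -2.0762.
Two-sided p-value ≈ 2·Φ(−2.076) = 0.0379, so at α = 0.025 we fail to reject H₀.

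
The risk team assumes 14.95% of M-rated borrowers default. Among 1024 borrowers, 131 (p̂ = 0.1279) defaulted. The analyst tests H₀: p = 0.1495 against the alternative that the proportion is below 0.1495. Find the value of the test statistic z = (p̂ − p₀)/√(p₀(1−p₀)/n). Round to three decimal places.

z = -1.936

p̂ = 131/1024 ≈ 0.12793.
Standard error under H₀: √(0.1495×0.8505/1024) = 0.01114.
z = (0.12793 − 0.1495)/0.01114 = -0.02157/0.01114 = -1.936.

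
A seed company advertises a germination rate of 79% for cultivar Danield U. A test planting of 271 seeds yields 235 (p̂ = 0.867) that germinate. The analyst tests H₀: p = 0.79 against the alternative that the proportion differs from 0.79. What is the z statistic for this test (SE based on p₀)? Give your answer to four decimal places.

p̂ = 235/271 = 0.867159.
Under H₀, SE = √(0.79·0.21/271) = √(0.000612177) = 0.024742.
z = (0.867159 − 0.79)/0.024742 = 0.077159/0.024742 = 3.1185.

z = 3.1185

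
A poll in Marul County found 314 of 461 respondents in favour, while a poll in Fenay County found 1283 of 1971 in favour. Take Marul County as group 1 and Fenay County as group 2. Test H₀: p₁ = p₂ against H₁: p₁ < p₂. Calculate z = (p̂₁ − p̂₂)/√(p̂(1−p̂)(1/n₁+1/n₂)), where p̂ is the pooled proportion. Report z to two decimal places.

p̂₁ = 314/461 = 0.6811, p̂₂ = 1283/1971 = 0.6509.
Pooled p̂ = (314+1283)/(461+1971) = 1597/2432 = 0.6567.
SE = √(0.225457 × 0.00267655) = 0.0246.
z = (0.6811 − 0.6509)/0.0246 = 0.0302/0.0246 = 1.23.
p-value = P(Z < 1.229) ≈ 0.8905.

z = 1.23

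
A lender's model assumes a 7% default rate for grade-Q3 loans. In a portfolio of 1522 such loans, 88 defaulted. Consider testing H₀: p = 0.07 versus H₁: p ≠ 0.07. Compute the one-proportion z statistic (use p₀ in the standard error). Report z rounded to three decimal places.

p̂ = 88/1522 = 0.057819.
Under H₀, SE = √(0.07·0.93/1522) = √(4.27727e-05) = 0.006540.
z = (0.057819 − 0.07)/0.006540 = -0.012181/0.006540 = -1.863.
p-value = 2·P(Z > 1.863) ≈ 0.0625.

z = -1.863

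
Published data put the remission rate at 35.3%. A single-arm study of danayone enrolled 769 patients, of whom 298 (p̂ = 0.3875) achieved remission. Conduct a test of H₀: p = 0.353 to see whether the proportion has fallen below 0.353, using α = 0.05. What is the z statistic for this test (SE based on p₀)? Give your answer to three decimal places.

z = 2.003

p̂ = 298/769 ≈ 0.38752.
Standard error under H₀: √(0.353×0.647/769) = 0.01723.
z = (0.38752 − 0.353)/0.01723 = 0.03452/0.01723 = 2.003.
p-value = P(Z < 2.003) ≈ 0.9774. With α = 0.05, fail to reject H₀.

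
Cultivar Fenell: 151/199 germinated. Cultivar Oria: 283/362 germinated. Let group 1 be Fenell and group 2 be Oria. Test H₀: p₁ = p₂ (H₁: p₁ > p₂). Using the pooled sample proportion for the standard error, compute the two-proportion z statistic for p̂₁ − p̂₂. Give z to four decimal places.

p̂₁ = 151/199 = 0.758794, p̂₂ = 283/362 = 0.781768.
Pooled p̂ = (151+283)/(199+362) = 434/561 = 0.773619.
SE = √(0.175133 × 0.00778756) = 0.036930.
z = (0.758794 − 0.781768)/0.036930 = -0.022974/0.036930 = -0.6221.

z = -0.6221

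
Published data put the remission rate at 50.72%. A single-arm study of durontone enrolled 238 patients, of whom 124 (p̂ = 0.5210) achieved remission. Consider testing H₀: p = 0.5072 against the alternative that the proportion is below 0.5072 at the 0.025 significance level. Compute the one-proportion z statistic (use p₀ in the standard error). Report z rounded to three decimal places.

z = 0.426

p̂ = 124/238 ≈ 0.52101.
SE = √(p₀(1−p₀)/n) = √(0.24995/238) = 0.03241.
z = (0.52101 − 0.5072)/0.03241 = 0.01381/0.03241 = 0.426.
p-value = P(Z < 0.426) ≈ 0.6650, so at α = 0.025 we fail to reject H₀.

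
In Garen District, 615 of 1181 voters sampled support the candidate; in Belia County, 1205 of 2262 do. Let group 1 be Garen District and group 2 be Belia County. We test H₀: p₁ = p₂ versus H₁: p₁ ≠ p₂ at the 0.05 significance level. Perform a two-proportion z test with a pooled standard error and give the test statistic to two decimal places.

z = -0.67

p̂₁ = 615/1181 = 0.5207, p̂₂ = 1205/2262 = 0.5327.
Pooled p̂ = (615+1205)/(1181+2262) = 1820/3443 = 0.5286.
SE = √(0.249182 × 0.00128883) = 0.0179.
z = (0.5207 − 0.5327)/0.0179 = -0.0120/0.0179 = -0.67.
p-value = 2·P(Z > 0.668) ≈ 0.5042. With α = 0.05, fail to reject H₀.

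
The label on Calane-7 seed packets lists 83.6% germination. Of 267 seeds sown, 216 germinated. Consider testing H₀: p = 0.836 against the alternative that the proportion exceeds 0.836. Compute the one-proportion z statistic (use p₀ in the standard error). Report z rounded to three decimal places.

z = -1.192

p̂ = 216/267 = 0.80899.
SE = √(p₀(1−p₀)/n) = √(0.1371/267) = 0.02266.
z = (0.80899 − 0.836)/0.02266 = -0.02701/0.02266 = -1.192.
p-value = P(Z > -1.192) ≈ 0.8834.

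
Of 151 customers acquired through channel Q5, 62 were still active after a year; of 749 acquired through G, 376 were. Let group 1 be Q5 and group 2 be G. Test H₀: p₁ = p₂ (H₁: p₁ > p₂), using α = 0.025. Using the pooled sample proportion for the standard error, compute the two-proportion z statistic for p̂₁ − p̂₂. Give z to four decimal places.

p̂₁ = 62/151 = 0.410596, p̂₂ = 376/749 = 0.502003.
Pooled p̂ = (62+376)/(151+749) = 438/900 = 0.486667.
SE = √(0.249822 × 0.00795763) = 0.044587.
z = (0.410596 − 0.502003)/0.044587 = -0.091407/0.044587 = -2.0501.
p-value = P(Z > -2.050) ≈ 0.9798; since p > α = 0.025, fail to reject H₀.

z = -2.0501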